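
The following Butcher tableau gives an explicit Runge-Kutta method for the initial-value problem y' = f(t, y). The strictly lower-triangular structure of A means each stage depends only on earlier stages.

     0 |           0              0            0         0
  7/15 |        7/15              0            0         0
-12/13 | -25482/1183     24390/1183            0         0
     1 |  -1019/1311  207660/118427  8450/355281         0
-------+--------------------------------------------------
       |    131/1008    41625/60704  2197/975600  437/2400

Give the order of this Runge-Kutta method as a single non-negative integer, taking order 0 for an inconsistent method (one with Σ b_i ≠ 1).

b = (131/1008, 41625/60704, 2197/975600, 437/2400)
c = (0, 7/15, -12/13, 1)
Ac = (0, 0, 1626/169, 348/437)
Σ b_i: 131/1008·1 + 41625/60704·1 + 2197/975600·1 + 437/2400·1 = 1 ✓
b·c: 41625/60704·7/15 + 2197/975600·(-12/13) + 437/2400·1 = 1/2 ✓
b·c²: 41625/60704·49/225 + 2197/975600·144/169 + 437/2400·1 = 1/3 ✓
b·Ac: 2197/975600·1626/169 + 437/2400·348/437 = 1/6 ✓
b·c³: 41625/60704·343/3375 + 2197/975600·(-1728/2197) + 437/2400·1 = 1/4 ✓
b·(c∘Ac): 2197/975600·(-19512/2197) + 437/2400·348/437 = 1/8 ✓
b·Ac²: 2197/975600·3794/845 + 437/2400·2636/6555 = 1/12 ✓
b·A²c: 437/2400·100/437 = 1/24 ✓; 4 stages ⇒ order 4.

4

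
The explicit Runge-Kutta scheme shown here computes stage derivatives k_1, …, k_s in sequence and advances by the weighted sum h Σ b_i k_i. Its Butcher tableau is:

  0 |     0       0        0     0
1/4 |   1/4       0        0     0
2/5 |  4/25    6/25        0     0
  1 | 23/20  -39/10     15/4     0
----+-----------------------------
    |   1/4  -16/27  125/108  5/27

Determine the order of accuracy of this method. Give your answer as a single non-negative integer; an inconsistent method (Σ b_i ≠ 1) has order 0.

4

b = (1/4, -16/27, 125/108, 5/27)
c = (0, 1/4, 2/5, 1)
Ac = (0, 0, 3/50, 21/40)
Σ b_i: 1/4·1 + (-16/27)·1 + 125/108·1 + 5/27·1 = 1 ✓
b·c: (-16/27)·1/4 + 125/108·2/5 + 5/27·1 = 1/2 ✓
b·c²: (-16/27)·1/16 + 125/108·4/25 + 5/27·1 = 1/3 ✓
b·Ac: 125/108·3/50 + 5/27·21/40 = 1/6 ✓
b·c³: (-16/27)·1/64 + 125/108·8/125 + 5/27·1 = 1/4 ✓
b·(c∘Ac): 125/108·3/125 + 5/27·21/40 = 1/8 ✓
b·Ac²: 125/108·3/200 + 5/27·57/160 = 1/12 ✓
b·A²c: 5/27·9/40 = 1/24 ✓; 4 stages ⇒ order 4.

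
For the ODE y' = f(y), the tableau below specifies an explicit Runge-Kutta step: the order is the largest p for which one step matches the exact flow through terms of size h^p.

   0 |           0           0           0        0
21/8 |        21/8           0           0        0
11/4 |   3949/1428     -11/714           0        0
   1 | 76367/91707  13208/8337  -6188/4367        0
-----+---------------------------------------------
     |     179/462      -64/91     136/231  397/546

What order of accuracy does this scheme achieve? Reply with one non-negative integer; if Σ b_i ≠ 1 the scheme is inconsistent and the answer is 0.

4

b = (179/462, -64/91, 136/231, 397/546)
c = (0, 21/8, 11/4, 1)
Ac = (0, 0, -11/272, 104/397)
Σ b_i: 179/462·1 + (-64/91)·1 + 136/231·1 + 397/546·1 = 1 ✓
b·c: (-64/91)·21/8 + 136/231·11/4 + 397/546·1 = 1/2 ✓
b·c²: (-64/91)·441/64 + 136/231·121/16 + 397/546·1 = 1/3 ✓
b·Ac: 136/231·(-11/272) + 397/546·104/397 = 1/6 ✓
b·c³: (-64/91)·9261/512 + 136/231·1331/64 + 397/546·1 = 1/4 ✓
b·(c∘Ac): 136/231·(-121/1088) + 397/546·104/397 = 1/8 ✓
b·Ac²: 136/231·(-231/2176) + 397/546·637/3176 = 1/12 ✓
b·A²c: 397/546·91/1588 = 1/24 ✓; 4 stages ⇒ order 4.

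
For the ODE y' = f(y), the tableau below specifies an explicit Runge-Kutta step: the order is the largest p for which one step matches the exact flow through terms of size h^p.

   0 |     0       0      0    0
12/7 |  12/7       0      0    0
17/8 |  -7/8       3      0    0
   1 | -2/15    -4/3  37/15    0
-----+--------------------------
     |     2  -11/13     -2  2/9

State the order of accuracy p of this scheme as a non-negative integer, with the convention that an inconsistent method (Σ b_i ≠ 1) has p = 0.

0

b = (2, -11/13, -2, 2/9)
c = (0, 12/7, 17/8, 1)
Ac = (0, 0, 36/7, 2483/840)
Σ b_i: 2·1 + (-11/13)·1 + (-2)·1 + 2/9·1 = -73/117 ≠ 1 ⇒ order 0.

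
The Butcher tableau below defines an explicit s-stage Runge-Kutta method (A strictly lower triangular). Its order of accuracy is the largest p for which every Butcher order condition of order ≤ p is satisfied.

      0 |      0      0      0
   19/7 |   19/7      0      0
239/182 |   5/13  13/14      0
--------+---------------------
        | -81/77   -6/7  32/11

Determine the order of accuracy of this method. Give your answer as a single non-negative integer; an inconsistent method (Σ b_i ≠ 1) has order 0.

1

b = (-81/77, -6/7, 32/11)
c = (0, 19/7, 239/182)
Ac = (0, 0, 247/98)
Σ b_i: (-81/77)·1 + (-6/7)·1 + 32/11·1 = 1 ✓
b·c: (-6/7)·19/7 + 32/11·239/182 = 10466/7007 ≠ 1/2 ⇒ order 1.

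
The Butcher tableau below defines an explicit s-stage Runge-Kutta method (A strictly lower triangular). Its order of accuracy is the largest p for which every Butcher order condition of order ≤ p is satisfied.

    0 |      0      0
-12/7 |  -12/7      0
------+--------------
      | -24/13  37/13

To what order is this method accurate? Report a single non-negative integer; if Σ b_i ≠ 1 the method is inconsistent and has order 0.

1

b = (-24/13, 37/13)
c = (0, -12/7)
Σ b_i: (-24/13)·1 + 37/13·1 = 1 ✓
b·c: 37/13·(-12/7) = -444/91 ≠ 1/2 ⇒ order 1.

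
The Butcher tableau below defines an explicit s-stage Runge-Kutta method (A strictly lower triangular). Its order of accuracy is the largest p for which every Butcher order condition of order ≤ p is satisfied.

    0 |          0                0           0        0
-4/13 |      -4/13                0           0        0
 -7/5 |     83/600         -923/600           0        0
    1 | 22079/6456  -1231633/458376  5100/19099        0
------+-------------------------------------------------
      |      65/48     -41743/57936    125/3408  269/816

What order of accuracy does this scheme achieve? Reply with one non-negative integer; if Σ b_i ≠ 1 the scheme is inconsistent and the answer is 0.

4

b = (65/48, -41743/57936, 125/3408, 269/816)
c = (0, -4/13, -7/5, 1)
Ac = (0, 0, 71/150, 731/1614)
Σ b_i: 65/48·1 + (-41743/57936)·1 + 125/3408·1 + 269/816·1 = 1 ✓
b·c: (-41743/57936)·(-4/13) + 125/3408·(-7/5) + 269/816·1 = 1/2 ✓
b·c²: (-41743/57936)·16/169 + 125/3408·49/25 + 269/816·1 = 1/3 ✓
b·Ac: 125/3408·71/150 + 269/816·731/1614 = 1/6 ✓
b·c³: (-41743/57936)·(-64/2197) + 125/3408·(-343/125) + 269/816·1 = 1/4 ✓
b·(c∘Ac): 125/3408·(-497/750) + 269/816·731/1614 = 1/8 ✓
b·Ac²: 125/3408·(-142/975) + 269/816·2822/10491 = 1/12 ✓
b·A²c: 269/816·34/269 = 1/24 ✓; 4 stages ⇒ order 4.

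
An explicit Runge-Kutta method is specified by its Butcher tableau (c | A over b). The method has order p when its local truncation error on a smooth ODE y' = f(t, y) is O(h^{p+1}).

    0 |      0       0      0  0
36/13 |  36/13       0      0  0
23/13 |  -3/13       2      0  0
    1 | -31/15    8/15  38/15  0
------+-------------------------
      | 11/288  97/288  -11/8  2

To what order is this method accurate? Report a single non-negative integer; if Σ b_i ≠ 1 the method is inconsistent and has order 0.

b = (11/288, 97/288, -11/8, 2)
c = (0, 36/13, 23/13, 1)
Ac = (0, 0, 72/13, 1162/195)
Σ b_i: 11/288·1 + 97/288·1 + (-11/8)·1 + 2·1 = 1 ✓
b·c: 97/288·36/13 + (-11/8)·23/13 + 2·1 = 1/2 ✓
b·c²: 97/288·1296/169 + (-11/8)·529/169 + 2·1 = 29/104 ≠ 1/3 ⇒ order 2.
b·Ac: (-11/8)·72/13 + 2·1162/195 = 839/195 ≠ 1/6

2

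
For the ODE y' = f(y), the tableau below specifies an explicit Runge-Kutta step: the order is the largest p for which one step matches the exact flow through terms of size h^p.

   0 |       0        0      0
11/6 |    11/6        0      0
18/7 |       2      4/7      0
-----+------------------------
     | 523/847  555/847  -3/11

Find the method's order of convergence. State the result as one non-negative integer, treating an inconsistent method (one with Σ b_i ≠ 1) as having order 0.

2

b = (523/847, 555/847, -3/11)
c = (0, 11/6, 18/7)
Ac = (0, 0, 22/21)
Σ b_i: 523/847·1 + 555/847·1 + (-3/11)·1 = 1 ✓
b·c: 555/847·11/6 + (-3/11)·18/7 = 1/2 ✓
b·c²: 555/847·121/36 + (-3/11)·324/49 = 2581/6468 ≠ 1/3 ⇒ order 2.
b·Ac: (-3/11)·22/21 = -2/7 ≠ 1/6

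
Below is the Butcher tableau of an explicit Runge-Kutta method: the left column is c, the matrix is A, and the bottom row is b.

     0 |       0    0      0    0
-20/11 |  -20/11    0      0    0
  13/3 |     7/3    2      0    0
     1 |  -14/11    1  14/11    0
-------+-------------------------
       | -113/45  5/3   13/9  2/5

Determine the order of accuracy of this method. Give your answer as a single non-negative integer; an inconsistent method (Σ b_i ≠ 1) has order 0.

b = (-113/45, 5/3, 13/9, 2/5)
c = (0, -20/11, 13/3, 1)
Ac = (0, 0, -40/11, 122/33)
Σ b_i: (-113/45)·1 + 5/3·1 + 13/9·1 + 2/5·1 = 1 ✓
b·c: 5/3·(-20/11) + 13/9·13/3 + 2/5·1 = 5389/1485 ≠ 1/2 ⇒ order 1.

1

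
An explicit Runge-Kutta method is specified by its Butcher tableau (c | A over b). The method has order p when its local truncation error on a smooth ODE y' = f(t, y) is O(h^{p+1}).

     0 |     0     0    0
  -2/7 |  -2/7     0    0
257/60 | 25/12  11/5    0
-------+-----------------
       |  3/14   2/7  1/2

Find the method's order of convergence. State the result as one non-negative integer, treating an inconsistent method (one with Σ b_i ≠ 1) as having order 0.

b = (3/14, 2/7, 1/2)
c = (0, -2/7, 257/60)
Ac = (0, 0, -22/35)
Σ b_i: 3/14·1 + 2/7·1 + 1/2·1 = 1 ✓
b·c: 2/7·(-2/7) + 1/2·257/60 = 12113/5880 ≠ 1/2 ⇒ order 1.

1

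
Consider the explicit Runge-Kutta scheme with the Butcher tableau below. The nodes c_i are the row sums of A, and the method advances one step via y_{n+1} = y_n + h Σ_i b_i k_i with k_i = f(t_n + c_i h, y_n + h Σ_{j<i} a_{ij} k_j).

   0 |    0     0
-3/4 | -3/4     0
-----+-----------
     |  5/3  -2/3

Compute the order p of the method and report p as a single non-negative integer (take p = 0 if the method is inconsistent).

2

b = (5/3, -2/3)
c = (0, -3/4)
Σ b_i: 5/3·1 + (-2/3)·1 = 1 ✓
b·c: (-2/3)·(-3/4) = 1/2 ✓; 2 stages ⇒ order 2.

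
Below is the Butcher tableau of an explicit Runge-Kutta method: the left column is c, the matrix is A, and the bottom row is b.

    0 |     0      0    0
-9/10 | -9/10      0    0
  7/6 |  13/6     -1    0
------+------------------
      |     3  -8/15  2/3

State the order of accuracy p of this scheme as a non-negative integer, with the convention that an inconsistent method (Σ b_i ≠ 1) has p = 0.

b = (3, -8/15, 2/3)
c = (0, -9/10, 7/6)
Ac = (0, 0, 9/10)
Σ b_i: 3·1 + (-8/15)·1 + 2/3·1 = 47/15 ≠ 1 ⇒ order 0.

0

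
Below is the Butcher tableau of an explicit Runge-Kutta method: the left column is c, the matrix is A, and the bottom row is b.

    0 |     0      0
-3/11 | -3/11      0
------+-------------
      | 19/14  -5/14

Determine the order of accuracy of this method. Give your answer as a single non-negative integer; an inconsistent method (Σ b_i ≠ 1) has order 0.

1

b = (19/14, -5/14)
c = (0, -3/11)
Σ b_i: 19/14·1 + (-5/14)·1 = 1 ✓
b·c: (-5/14)·(-3/11) = 15/154 ≠ 1/2 ⇒ order 1.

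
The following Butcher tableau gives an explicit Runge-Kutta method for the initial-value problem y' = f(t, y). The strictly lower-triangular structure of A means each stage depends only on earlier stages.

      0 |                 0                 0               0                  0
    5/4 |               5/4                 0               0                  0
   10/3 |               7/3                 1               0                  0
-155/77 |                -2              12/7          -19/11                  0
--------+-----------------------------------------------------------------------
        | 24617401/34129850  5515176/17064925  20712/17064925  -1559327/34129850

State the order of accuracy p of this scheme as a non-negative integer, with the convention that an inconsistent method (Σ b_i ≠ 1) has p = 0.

3

b = (24617401/34129850, 5515176/17064925, 20712/17064925, -1559327/34129850)
c = (0, 5/4, 10/3, -155/77)
Ac = (0, 0, 5/4, -835/231)
Σ b_i: 24617401/34129850·1 + 5515176/17064925·1 + 20712/17064925·1 + (-1559327/34129850)·1 = 1 ✓
b·c: 5515176/17064925·5/4 + 20712/17064925·10/3 + (-1559327/34129850)·(-155/77) = 1/2 ✓
b·c²: 5515176/17064925·25/16 + 20712/17064925·100/9 + (-1559327/34129850)·24025/5929 = 1/3 ✓
b·Ac: 20712/17064925·5/4 + (-1559327/34129850)·(-835/231) = 1/6 ✓
b·c³: 5515176/17064925·125/64 + 20712/17064925·1000/27 + (-1559327/34129850)·(-3723875/456533) = 3969181105/3784317768 ≠ 1/4 ⇒ order 3.
b·(c∘Ac): 20712/17064925·25/6 + (-1559327/34129850)·129425/17787 = -1340839/4095582 ≠ 1/8
b·Ac²: 20712/17064925·25/16 + (-1559327/34129850)·(-45775/2772) = 37172785/49146984 ≠ 1/12
b·A²c: (-1559327/34129850)·(-95/44) = 2693383/27303880 ≠ 1/24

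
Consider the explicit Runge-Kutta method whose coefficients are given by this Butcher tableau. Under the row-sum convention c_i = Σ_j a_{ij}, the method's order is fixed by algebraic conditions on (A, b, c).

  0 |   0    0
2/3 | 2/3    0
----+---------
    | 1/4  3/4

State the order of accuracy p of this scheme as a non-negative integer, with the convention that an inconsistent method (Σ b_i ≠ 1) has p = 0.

2

b = (1/4, 3/4)
c = (0, 2/3)
Σ b_i: 1/4·1 + 3/4·1 = 1 ✓
b·c: 3/4·2/3 = 1/2 ✓; 2 stages ⇒ order 2.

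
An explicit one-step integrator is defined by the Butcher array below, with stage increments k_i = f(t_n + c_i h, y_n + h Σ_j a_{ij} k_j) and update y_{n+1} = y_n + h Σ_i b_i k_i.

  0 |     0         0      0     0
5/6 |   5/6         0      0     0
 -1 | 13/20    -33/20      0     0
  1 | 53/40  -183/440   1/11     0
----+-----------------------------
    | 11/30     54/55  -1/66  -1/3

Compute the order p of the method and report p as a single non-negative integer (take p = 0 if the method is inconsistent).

4

b = (11/30, 54/55, -1/66, -1/3)
c = (0, 5/6, -1, 1)
Ac = (0, 0, -11/8, -7/16)
Σ b_i: 11/30·1 + 54/55·1 + (-1/66)·1 + (-1/3)·1 = 1 ✓
b·c: 54/55·5/6 + (-1/66)·(-1) + (-1/3)·1 = 1/2 ✓
b·c²: 54/55·25/36 + (-1/66)·1 + (-1/3)·1 = 1/3 ✓
b·Ac: (-1/66)·(-11/8) + (-1/3)·(-7/16) = 1/6 ✓
b·c³: 54/55·125/216 + (-1/66)·(-1) + (-1/3)·1 = 1/4 ✓
b·(c∘Ac): (-1/66)·11/8 + (-1/3)·(-7/16) = 1/8 ✓
b·Ac²: (-1/66)·(-55/48) + (-1/3)·(-19/96) = 1/12 ✓
b·A²c: (-1/3)·(-1/8) = 1/24 ✓; 4 stages ⇒ order 4.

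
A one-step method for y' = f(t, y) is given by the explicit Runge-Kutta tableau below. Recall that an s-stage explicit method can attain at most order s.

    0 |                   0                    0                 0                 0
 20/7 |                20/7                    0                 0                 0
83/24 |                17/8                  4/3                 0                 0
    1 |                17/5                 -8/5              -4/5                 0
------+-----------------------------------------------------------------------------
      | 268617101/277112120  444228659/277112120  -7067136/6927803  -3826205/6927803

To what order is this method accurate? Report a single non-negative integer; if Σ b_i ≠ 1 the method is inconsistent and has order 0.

b = (268617101/277112120, 444228659/277112120, -7067136/6927803, -3826205/6927803)
c = (0, 20/7, 83/24, 1)
Ac = (0, 0, 80/21, -1541/210)
Σ b_i: 268617101/277112120·1 + 444228659/277112120·1 + (-7067136/6927803)·1 + (-3826205/6927803)·1 = 1 ✓
b·c: 444228659/277112120·20/7 + (-7067136/6927803)·83/24 + (-3826205/6927803)·1 = 1/2 ✓
b·c²: 444228659/277112120·400/49 + (-7067136/6927803)·6889/576 + (-3826205/6927803)·1 = 1/3 ✓
b·Ac: (-7067136/6927803)·80/21 + (-3826205/6927803)·(-1541/210) = 1/6 ✓
b·c³: 444228659/277112120·8000/343 + (-7067136/6927803)·571787/13824 + (-3826205/6927803)·1 = -2337991024/436451589 ≠ 1/4 ⇒ order 3.
b·(c∘Ac): (-7067136/6927803)·830/63 + (-3826205/6927803)·(-1541/210) = -2731245539/290967726 ≠ 1/8
b·Ac²: (-7067136/6927803)·1600/147 + (-3826205/6927803)·(-798361/35280) = 9740360743/6983225424 ≠ 1/12
b·A²c: (-3826205/6927803)·(-64/21) = 244877120/145483863 ≠ 1/24

3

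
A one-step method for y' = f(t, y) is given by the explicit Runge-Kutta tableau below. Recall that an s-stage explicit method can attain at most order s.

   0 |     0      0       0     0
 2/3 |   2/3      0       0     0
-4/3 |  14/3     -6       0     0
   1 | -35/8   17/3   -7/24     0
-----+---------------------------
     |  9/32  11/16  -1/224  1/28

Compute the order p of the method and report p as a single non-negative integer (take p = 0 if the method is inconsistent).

b = (9/32, 11/16, -1/224, 1/28)
c = (0, 2/3, -4/3, 1)
Ac = (0, 0, -4, 25/6)
Σ b_i: 9/32·1 + 11/16·1 + (-1/224)·1 + 1/28·1 = 1 ✓
b·c: 11/16·2/3 + (-1/224)·(-4/3) + 1/28·1 = 1/2 ✓
b·c²: 11/16·4/9 + (-1/224)·16/9 + 1/28·1 = 1/3 ✓
b·Ac: (-1/224)·(-4) + 1/28·25/6 = 1/6 ✓
b·c³: 11/16·8/27 + (-1/224)·(-64/27) + 1/28·1 = 1/4 ✓
b·(c∘Ac): (-1/224)·16/3 + 1/28·25/6 = 1/8 ✓
b·Ac²: (-1/224)·(-8/3) + 1/28·2 = 1/12 ✓
b·A²c: 1/28·7/6 = 1/24 ✓; 4 stages ⇒ order 4.

4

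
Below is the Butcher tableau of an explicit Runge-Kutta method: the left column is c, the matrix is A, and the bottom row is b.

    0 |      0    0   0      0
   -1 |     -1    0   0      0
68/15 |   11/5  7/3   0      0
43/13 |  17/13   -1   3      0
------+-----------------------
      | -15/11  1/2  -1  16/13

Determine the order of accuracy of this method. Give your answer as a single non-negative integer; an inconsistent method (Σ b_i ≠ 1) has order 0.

0

b = (-15/11, 1/2, -1, 16/13)
c = (0, -1, 68/15, 43/13)
Ac = (0, 0, -7/3, 73/5)
Σ b_i: (-15/11)·1 + 1/2·1 + (-1)·1 + 16/13·1 = -181/286 ≠ 1 ⇒ order 0.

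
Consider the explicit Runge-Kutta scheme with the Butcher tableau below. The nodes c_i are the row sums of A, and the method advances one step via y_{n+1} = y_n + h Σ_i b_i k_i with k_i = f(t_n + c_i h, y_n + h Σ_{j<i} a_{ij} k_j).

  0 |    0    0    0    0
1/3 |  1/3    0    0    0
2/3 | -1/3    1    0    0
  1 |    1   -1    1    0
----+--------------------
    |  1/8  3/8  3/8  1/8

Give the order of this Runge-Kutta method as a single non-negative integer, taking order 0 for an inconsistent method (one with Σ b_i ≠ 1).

b = (1/8, 3/8, 3/8, 1/8)
c = (0, 1/3, 2/3, 1)
Ac = (0, 0, 1/3, 1/3)
Σ b_i: 1/8·1 + 3/8·1 + 3/8·1 + 1/8·1 = 1 ✓
b·c: 3/8·1/3 + 3/8·2/3 + 1/8·1 = 1/2 ✓
b·c²: 3/8·1/9 + 3/8·4/9 + 1/8·1 = 1/3 ✓
b·Ac: 3/8·1/3 + 1/8·1/3 = 1/6 ✓
b·c³: 3/8·1/27 + 3/8·8/27 + 1/8·1 = 1/4 ✓
b·(c∘Ac): 3/8·2/9 + 1/8·1/3 = 1/8 ✓
b·Ac²: 3/8·1/9 + 1/8·1/3 = 1/12 ✓
b·A²c: 1/8·1/3 = 1/24 ✓; 4 stages ⇒ order 4.

4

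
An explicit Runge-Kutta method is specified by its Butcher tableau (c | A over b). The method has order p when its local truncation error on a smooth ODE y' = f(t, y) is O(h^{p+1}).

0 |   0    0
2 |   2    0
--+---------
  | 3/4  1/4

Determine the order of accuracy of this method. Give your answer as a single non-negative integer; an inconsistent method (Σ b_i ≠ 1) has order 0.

2

b = (3/4, 1/4)
c = (0, 2)
Σ b_i: 3/4·1 + 1/4·1 = 1 ✓
b·c: 1/4·2 = 1/2 ✓; 2 stages ⇒ order 2.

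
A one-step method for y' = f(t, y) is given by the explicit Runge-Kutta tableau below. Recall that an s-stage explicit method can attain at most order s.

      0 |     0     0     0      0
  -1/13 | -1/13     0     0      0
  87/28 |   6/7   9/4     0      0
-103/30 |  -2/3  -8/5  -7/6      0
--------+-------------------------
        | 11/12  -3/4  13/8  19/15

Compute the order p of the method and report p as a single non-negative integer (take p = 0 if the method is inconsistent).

0

b = (11/12, -3/4, 13/8, 19/15)
c = (0, -1/13, 87/28, -103/30)
Ac = (0, 0, -9/52, -1821/520)
Σ b_i: 11/12·1 + (-3/4)·1 + 13/8·1 + 19/15·1 = 367/120 ≠ 1 ⇒ order 0.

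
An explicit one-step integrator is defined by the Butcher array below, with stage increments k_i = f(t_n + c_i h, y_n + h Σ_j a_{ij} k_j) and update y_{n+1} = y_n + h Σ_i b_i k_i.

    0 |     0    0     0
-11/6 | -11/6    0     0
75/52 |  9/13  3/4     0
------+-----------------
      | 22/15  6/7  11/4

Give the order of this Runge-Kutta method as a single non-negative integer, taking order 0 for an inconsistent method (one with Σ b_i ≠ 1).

0

b = (22/15, 6/7, 11/4)
c = (0, -11/6, 75/52)
Ac = (0, 0, -11/8)
Σ b_i: 22/15·1 + 6/7·1 + 11/4·1 = 2131/420 ≠ 1 ⇒ order 0.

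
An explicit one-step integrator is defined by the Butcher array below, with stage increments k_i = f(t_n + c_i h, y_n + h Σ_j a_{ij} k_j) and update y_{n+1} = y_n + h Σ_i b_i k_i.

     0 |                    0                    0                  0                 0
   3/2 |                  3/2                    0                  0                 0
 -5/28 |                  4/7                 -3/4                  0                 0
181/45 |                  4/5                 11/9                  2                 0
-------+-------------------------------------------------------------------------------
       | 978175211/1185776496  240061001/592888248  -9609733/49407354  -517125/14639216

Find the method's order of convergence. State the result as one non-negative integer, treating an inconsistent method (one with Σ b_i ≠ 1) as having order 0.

b = (978175211/1185776496, 240061001/592888248, -9609733/49407354, -517125/14639216)
c = (0, 3/2, -5/28, 181/45)
Ac = (0, 0, -9/8, 31/21)
Σ b_i: 978175211/1185776496·1 + 240061001/592888248·1 + (-9609733/49407354)·1 + (-517125/14639216)·1 = 1 ✓
b·c: 240061001/592888248·3/2 + (-9609733/49407354)·(-5/28) + (-517125/14639216)·181/45 = 1/2 ✓
b·c²: 240061001/592888248·9/4 + (-9609733/49407354)·25/784 + (-517125/14639216)·32761/2025 = 1/3 ✓
b·Ac: (-9609733/49407354)·(-9/8) + (-517125/14639216)·31/21 = 1/6 ✓
b·c³: 240061001/592888248·27/8 + (-9609733/49407354)·(-125/21952) + (-517125/14639216)·5929741/91125 = -185468512225/199210451328 ≠ 1/4 ⇒ order 3.
b·(c∘Ac): (-9609733/49407354)·45/224 + (-517125/14639216)·5611/945 = -131128985/527011776 ≠ 1/8
b·Ac²: (-9609733/49407354)·(-27/16) + (-517125/14639216)·1103/392 = 187588399/819796096 ≠ 1/12
b·A²c: (-517125/14639216)·(-9/4) = 4654125/58556864 ≠ 1/24

3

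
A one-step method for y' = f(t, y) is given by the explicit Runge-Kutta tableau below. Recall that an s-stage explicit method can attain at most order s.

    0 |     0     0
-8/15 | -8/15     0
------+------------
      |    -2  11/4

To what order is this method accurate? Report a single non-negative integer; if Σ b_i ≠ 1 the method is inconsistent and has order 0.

0

b = (-2, 11/4)
c = (0, -8/15)
Σ b_i: (-2)·1 + 11/4·1 = 3/4 ≠ 1 ⇒ order 0.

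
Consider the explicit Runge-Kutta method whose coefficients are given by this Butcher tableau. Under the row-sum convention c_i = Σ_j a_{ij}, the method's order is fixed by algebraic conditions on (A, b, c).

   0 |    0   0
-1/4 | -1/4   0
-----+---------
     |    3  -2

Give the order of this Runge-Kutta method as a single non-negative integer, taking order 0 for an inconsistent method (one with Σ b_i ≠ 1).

b = (3, -2)
c = (0, -1/4)
Σ b_i: 3·1 + (-2)·1 = 1 ✓
b·c: (-2)·(-1/4) = 1/2 ✓; 2 stages ⇒ order 2.

2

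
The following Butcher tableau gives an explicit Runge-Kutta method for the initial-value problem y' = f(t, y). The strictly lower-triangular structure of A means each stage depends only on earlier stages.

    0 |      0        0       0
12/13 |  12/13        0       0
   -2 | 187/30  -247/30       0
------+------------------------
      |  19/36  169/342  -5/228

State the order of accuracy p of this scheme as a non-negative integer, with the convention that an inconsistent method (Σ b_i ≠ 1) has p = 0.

b = (19/36, 169/342, -5/228)
c = (0, 12/13, -2)
Ac = (0, 0, -38/5)
Σ b_i: 19/36·1 + 169/342·1 + (-5/228)·1 = 1 ✓
b·c: 169/342·12/13 + (-5/228)·(-2) = 1/2 ✓
b·c²: 169/342·144/169 + (-5/228)·4 = 1/3 ✓
b·Ac: (-5/228)·(-38/5) = 1/6 ✓; 3 stages ⇒ order 3.

3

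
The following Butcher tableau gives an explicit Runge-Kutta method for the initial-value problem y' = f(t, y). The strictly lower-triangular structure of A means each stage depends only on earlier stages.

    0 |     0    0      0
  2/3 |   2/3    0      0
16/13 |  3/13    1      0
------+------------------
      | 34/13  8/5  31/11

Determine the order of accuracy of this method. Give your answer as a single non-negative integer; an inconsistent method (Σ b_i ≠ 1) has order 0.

b = (34/13, 8/5, 31/11)
c = (0, 2/3, 16/13)
Ac = (0, 0, 2/3)
Σ b_i: 34/13·1 + 8/5·1 + 31/11·1 = 5029/715 ≠ 1 ⇒ order 0.

0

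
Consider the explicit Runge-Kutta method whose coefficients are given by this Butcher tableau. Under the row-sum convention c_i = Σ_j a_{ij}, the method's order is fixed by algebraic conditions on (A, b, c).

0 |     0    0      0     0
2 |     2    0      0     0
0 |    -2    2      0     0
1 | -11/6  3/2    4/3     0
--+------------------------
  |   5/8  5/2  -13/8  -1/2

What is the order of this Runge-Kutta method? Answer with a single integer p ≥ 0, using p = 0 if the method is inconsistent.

b = (5/8, 5/2, -13/8, -1/2)
c = (0, 2, 0, 1)
Ac = (0, 0, 4, 3)
Σ b_i: 5/8·1 + 5/2·1 + (-13/8)·1 + (-1/2)·1 = 1 ✓
b·c: 5/2·2 + (-1/2)·1 = 9/2 ≠ 1/2 ⇒ order 1.

1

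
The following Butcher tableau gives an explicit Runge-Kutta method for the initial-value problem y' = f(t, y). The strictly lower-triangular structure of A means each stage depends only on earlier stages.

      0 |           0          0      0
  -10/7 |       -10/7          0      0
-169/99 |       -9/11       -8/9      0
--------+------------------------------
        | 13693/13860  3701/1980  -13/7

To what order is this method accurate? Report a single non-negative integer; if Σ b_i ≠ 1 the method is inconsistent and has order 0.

2

b = (13693/13860, 3701/1980, -13/7)
c = (0, -10/7, -169/99)
Ac = (0, 0, 80/63)
Σ b_i: 13693/13860·1 + 3701/1980·1 + (-13/7)·1 = 1 ✓
b·c: 3701/1980·(-10/7) + (-13/7)·(-169/99) = 1/2 ✓
b·c²: 3701/1980·100/49 + (-13/7)·28561/9801 = -767056/480249 ≠ 1/3 ⇒ order 2.
b·Ac: (-13/7)·80/63 = -1040/441 ≠ 1/6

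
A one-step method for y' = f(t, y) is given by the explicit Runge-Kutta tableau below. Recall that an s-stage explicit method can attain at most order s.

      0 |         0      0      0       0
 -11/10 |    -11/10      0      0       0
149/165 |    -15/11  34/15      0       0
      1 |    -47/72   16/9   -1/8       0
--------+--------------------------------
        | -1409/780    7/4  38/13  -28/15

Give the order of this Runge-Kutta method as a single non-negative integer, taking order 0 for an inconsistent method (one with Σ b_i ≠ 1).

1

b = (-1409/780, 7/4, 38/13, -28/15)
c = (0, -11/10, 149/165, 1)
Ac = (0, 0, -187/75, -8191/3960)
Σ b_i: (-1409/780)·1 + 7/4·1 + 38/13·1 + (-28/15)·1 = 1 ✓
b·c: 7/4·(-11/10) + 38/13·149/165 + (-28/15)·1 = -19769/17160 ≠ 1/2 ⇒ order 1.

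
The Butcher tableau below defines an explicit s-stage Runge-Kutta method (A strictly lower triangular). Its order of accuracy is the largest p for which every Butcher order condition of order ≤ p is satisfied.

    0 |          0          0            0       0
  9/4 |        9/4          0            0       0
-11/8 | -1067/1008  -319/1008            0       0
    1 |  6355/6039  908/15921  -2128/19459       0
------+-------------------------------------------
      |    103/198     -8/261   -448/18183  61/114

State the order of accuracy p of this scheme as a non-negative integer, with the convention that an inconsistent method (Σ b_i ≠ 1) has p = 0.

b = (103/198, -8/261, -448/18183, 61/114)
c = (0, 9/4, -11/8, 1)
Ac = (0, 0, -319/448, 17/61)
Σ b_i: 103/198·1 + (-8/261)·1 + (-448/18183)·1 + 61/114·1 = 1 ✓
b·c: (-8/261)·9/4 + (-448/18183)·(-11/8) + 61/114·1 = 1/2 ✓
b·c²: (-8/261)·81/16 + (-448/18183)·121/64 + 61/114·1 = 1/3 ✓
b·Ac: (-448/18183)·(-319/448) + 61/114·17/61 = 1/6 ✓
b·c³: (-8/261)·729/64 + (-448/18183)·(-1331/512) + 61/114·1 = 1/4 ✓
b·(c∘Ac): (-448/18183)·3509/3584 + 61/114·17/61 = 1/8 ✓
b·Ac²: (-448/18183)·(-2871/1792) + 61/114·5/61 = 1/12 ✓
b·A²c: 61/114·19/244 = 1/24 ✓; 4 stages ⇒ order 4.

4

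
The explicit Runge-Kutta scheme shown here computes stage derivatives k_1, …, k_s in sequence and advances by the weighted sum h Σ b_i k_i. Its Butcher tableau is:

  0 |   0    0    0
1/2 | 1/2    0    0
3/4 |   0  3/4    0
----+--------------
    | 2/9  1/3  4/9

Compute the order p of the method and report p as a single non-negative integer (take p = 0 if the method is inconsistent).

3

b = (2/9, 1/3, 4/9)
c = (0, 1/2, 3/4)
Ac = (0, 0, 3/8)
Σ b_i: 2/9·1 + 1/3·1 + 4/9·1 = 1 ✓
b·c: 1/3·1/2 + 4/9·3/4 = 1/2 ✓
b·c²: 1/3·1/4 + 4/9·9/16 = 1/3 ✓
b·Ac: 4/9·3/8 = 1/6 ✓; 3 stages ⇒ order 3.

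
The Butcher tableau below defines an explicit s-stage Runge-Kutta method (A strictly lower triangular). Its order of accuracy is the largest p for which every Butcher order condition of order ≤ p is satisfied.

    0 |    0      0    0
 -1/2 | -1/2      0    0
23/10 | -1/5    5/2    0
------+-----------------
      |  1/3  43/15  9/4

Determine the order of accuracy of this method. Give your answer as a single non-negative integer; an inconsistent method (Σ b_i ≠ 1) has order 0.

0

b = (1/3, 43/15, 9/4)
c = (0, -1/2, 23/10)
Ac = (0, 0, -5/4)
Σ b_i: 1/3·1 + 43/15·1 + 9/4·1 = 109/20 ≠ 1 ⇒ order 0.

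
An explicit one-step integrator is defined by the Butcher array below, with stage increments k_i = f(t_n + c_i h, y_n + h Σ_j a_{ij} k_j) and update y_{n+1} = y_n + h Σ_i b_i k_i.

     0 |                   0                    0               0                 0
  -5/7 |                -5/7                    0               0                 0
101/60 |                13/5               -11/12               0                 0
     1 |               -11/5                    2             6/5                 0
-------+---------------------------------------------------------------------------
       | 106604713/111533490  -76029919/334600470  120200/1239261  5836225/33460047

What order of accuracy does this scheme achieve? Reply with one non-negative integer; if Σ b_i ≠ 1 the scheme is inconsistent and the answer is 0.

3

b = (106604713/111533490, -76029919/334600470, 120200/1239261, 5836225/33460047)
c = (0, -5/7, 101/60, 1)
Ac = (0, 0, 55/84, 207/350)
Σ b_i: 106604713/111533490·1 + (-76029919/334600470)·1 + 120200/1239261·1 + 5836225/33460047·1 = 1 ✓
b·c: (-76029919/334600470)·(-5/7) + 120200/1239261·101/60 + 5836225/33460047·1 = 1/2 ✓
b·c²: (-76029919/334600470)·25/49 + 120200/1239261·10201/3600 + 5836225/33460047·1 = 1/3 ✓
b·Ac: 120200/1239261·55/84 + 5836225/33460047·207/350 = 1/6 ✓
b·c³: (-76029919/334600470)·(-125/343) + 120200/1239261·1030301/216000 + 5836225/33460047·1 = 6744434807/9368813160 ≠ 1/4 ⇒ order 3.
b·(c∘Ac): 120200/1239261·1111/1008 + 5836225/33460047·207/350 = 16400378/78073443 ≠ 1/8
b·Ac²: 120200/1239261·(-275/588) + 5836225/33460047·649849/147000 = 2913913249/4015205640 ≠ 1/12
b·A²c: 5836225/33460047·11/14 = 64198475/468440658 ≠ 1/24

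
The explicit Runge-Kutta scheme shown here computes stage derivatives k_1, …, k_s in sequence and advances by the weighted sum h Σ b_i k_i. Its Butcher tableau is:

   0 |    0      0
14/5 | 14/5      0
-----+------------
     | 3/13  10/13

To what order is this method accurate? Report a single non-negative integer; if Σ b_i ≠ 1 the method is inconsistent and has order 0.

b = (3/13, 10/13)
c = (0, 14/5)
Σ b_i: 3/13·1 + 10/13·1 = 1 ✓
b·c: 10/13·14/5 = 28/13 ≠ 1/2 ⇒ order 1.

1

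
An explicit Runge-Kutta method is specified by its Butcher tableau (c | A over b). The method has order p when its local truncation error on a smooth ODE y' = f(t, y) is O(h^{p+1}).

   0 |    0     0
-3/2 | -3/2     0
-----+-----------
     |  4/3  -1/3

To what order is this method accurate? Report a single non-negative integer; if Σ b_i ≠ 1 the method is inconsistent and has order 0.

2

b = (4/3, -1/3)
c = (0, -3/2)
Σ b_i: 4/3·1 + (-1/3)·1 = 1 ✓
b·c: (-1/3)·(-3/2) = 1/2 ✓; 2 stages ⇒ order 2.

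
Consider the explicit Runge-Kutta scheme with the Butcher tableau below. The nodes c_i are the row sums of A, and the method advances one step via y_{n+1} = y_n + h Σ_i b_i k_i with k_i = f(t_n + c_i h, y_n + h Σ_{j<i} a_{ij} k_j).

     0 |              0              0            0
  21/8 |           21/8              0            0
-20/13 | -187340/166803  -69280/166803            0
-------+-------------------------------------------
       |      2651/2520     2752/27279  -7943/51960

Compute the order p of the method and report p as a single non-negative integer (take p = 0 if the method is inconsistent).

b = (2651/2520, 2752/27279, -7943/51960)
c = (0, 21/8, -20/13)
Ac = (0, 0, -8660/7943)
Σ b_i: 2651/2520·1 + 2752/27279·1 + (-7943/51960)·1 = 1 ✓
b·c: 2752/27279·21/8 + (-7943/51960)·(-20/13) = 1/2 ✓
b·c²: 2752/27279·441/64 + (-7943/51960)·400/169 = 1/3 ✓
b·Ac: (-7943/51960)·(-8660/7943) = 1/6 ✓; 3 stages ⇒ order 3.

3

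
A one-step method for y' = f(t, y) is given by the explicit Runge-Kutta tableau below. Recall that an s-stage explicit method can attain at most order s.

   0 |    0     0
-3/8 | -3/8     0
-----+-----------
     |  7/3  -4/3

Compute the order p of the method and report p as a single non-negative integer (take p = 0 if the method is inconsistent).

b = (7/3, -4/3)
c = (0, -3/8)
Σ b_i: 7/3·1 + (-4/3)·1 = 1 ✓
b·c: (-4/3)·(-3/8) = 1/2 ✓; 2 stages ⇒ order 2.

2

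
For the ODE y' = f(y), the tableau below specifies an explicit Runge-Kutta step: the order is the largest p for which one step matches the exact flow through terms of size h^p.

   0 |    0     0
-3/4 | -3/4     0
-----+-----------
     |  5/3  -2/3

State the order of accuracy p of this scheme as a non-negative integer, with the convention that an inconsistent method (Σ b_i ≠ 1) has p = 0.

b = (5/3, -2/3)
c = (0, -3/4)
Σ b_i: 5/3·1 + (-2/3)·1 = 1 ✓
b·c: (-2/3)·(-3/4) = 1/2 ✓; 2 stages ⇒ order 2.

2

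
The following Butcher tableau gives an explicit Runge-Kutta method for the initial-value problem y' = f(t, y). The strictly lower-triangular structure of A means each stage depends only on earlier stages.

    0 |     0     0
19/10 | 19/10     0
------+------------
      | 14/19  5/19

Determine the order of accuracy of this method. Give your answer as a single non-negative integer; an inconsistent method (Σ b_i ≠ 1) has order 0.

b = (14/19, 5/19)
c = (0, 19/10)
Σ b_i: 14/19·1 + 5/19·1 = 1 ✓
b·c: 5/19·19/10 = 1/2 ✓; 2 stages ⇒ order 2.

2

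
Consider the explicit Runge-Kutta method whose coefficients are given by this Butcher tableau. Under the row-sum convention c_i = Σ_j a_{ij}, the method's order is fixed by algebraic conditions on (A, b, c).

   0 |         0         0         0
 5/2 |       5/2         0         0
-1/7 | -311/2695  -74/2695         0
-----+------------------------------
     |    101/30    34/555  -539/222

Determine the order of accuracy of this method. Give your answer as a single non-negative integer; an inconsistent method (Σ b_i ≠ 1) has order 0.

3

b = (101/30, 34/555, -539/222)
c = (0, 5/2, -1/7)
Ac = (0, 0, -37/539)
Σ b_i: 101/30·1 + 34/555·1 + (-539/222)·1 = 1 ✓
b·c: 34/555·5/2 + (-539/222)·(-1/7) = 1/2 ✓
b·c²: 34/555·25/4 + (-539/222)·1/49 = 1/3 ✓
b·Ac: (-539/222)·(-37/539) = 1/6 ✓; 3 stages ⇒ order 3.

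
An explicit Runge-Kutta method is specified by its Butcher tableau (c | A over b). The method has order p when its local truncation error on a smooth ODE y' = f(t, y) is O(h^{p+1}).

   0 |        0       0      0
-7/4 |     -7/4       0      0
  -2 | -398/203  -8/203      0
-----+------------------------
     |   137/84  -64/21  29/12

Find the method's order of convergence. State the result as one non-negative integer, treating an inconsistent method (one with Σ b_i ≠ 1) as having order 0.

3

b = (137/84, -64/21, 29/12)
c = (0, -7/4, -2)
Ac = (0, 0, 2/29)
Σ b_i: 137/84·1 + (-64/21)·1 + 29/12·1 = 1 ✓
b·c: (-64/21)·(-7/4) + 29/12·(-2) = 1/2 ✓
b·c²: (-64/21)·49/16 + 29/12·4 = 1/3 ✓
b·Ac: 29/12·2/29 = 1/6 ✓; 3 stages ⇒ order 3.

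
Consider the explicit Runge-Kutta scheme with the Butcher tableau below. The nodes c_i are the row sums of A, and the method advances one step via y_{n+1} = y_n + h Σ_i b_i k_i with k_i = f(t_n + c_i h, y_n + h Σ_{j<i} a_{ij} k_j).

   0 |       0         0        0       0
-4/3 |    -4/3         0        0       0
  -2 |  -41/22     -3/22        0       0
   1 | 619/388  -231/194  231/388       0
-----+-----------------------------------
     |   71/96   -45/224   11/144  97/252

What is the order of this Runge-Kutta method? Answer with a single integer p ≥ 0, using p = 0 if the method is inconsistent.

4

b = (71/96, -45/224, 11/144, 97/252)
c = (0, -4/3, -2, 1)
Ac = (0, 0, 2/11, 77/194)
Σ b_i: 71/96·1 + (-45/224)·1 + 11/144·1 + 97/252·1 = 1 ✓
b·c: (-45/224)·(-4/3) + 11/144·(-2) + 97/252·1 = 1/2 ✓
b·c²: (-45/224)·16/9 + 11/144·4 + 97/252·1 = 1/3 ✓
b·Ac: 11/144·2/11 + 97/252·77/194 = 1/6 ✓
b·c³: (-45/224)·(-64/27) + 11/144·(-8) + 97/252·1 = 1/4 ✓
b·(c∘Ac): 11/144·(-4/11) + 97/252·77/194 = 1/8 ✓
b·Ac²: 11/144·(-8/33) + 97/252·77/291 = 1/12 ✓
b·A²c: 97/252·21/194 = 1/24 ✓; 4 stages ⇒ order 4.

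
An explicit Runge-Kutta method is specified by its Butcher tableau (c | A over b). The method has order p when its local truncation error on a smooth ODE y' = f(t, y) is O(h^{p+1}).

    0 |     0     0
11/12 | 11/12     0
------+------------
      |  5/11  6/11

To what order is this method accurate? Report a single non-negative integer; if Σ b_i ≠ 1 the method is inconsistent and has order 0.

b = (5/11, 6/11)
c = (0, 11/12)
Σ b_i: 5/11·1 + 6/11·1 = 1 ✓
b·c: 6/11·11/12 = 1/2 ✓; 2 stages ⇒ order 2.

2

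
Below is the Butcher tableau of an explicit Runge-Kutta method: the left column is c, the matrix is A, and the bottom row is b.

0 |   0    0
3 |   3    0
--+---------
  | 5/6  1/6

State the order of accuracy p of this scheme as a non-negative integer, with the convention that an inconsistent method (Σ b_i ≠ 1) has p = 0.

2

b = (5/6, 1/6)
c = (0, 3)
Σ b_i: 5/6·1 + 1/6·1 = 1 ✓
b·c: 1/6·3 = 1/2 ✓; 2 stages ⇒ order 2.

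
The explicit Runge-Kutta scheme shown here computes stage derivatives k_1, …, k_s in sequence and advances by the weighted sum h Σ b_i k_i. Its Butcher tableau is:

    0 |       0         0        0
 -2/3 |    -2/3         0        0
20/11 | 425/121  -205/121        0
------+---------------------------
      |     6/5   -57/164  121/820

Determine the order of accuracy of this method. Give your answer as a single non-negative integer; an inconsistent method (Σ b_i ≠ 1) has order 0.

b = (6/5, -57/164, 121/820)
c = (0, -2/3, 20/11)
Ac = (0, 0, 410/363)
Σ b_i: 6/5·1 + (-57/164)·1 + 121/820·1 = 1 ✓
b·c: (-57/164)·(-2/3) + 121/820·20/11 = 1/2 ✓
b·c²: (-57/164)·4/9 + 121/820·400/121 = 1/3 ✓
b·Ac: 121/820·410/363 = 1/6 ✓; 3 stages ⇒ order 3.

3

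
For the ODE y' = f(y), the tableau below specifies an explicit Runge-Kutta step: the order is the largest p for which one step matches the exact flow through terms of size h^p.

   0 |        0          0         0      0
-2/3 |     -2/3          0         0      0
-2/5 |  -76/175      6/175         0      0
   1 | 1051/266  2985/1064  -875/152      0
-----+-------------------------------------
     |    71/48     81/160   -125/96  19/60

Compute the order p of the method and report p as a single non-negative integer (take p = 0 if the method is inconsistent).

4

b = (71/48, 81/160, -125/96, 19/60)
c = (0, -2/3, -2/5, 1)
Ac = (0, 0, -4/175, 115/266)
Σ b_i: 71/48·1 + 81/160·1 + (-125/96)·1 + 19/60·1 = 1 ✓
b·c: 81/160·(-2/3) + (-125/96)·(-2/5) + 19/60·1 = 1/2 ✓
b·c²: 81/160·4/9 + (-125/96)·4/25 + 19/60·1 = 1/3 ✓
b·Ac: (-125/96)·(-4/175) + 19/60·115/266 = 1/6 ✓
b·c³: 81/160·(-8/27) + (-125/96)·(-8/125) + 19/60·1 = 1/4 ✓
b·(c∘Ac): (-125/96)·8/875 + 19/60·115/266 = 1/8 ✓
b·Ac²: (-125/96)·8/525 + 19/60·130/399 = 1/12 ✓
b·A²c: 19/60·5/38 = 1/24 ✓; 4 stages ⇒ order 4.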